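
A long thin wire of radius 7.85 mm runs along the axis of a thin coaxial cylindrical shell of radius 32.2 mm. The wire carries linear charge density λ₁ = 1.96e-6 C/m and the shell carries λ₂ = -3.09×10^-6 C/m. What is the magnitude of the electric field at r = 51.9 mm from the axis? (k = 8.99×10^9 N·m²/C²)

3.91e5 N/C

Choose a coaxial cylinder of radius r = 51.9 mm (arbitrary length L) as the Gaussian surface (r > 32.2 mm, enclosing both).
λ_enc = λ₁ + λ₂ = (1.96×10^-6) + (-3.09×10^-6) = -1.13e-6 C/m.
Since E is radial and uniform over the curved surface, Φ = E·2πrL = Q_enc/ε₀ = λ_enc L/ε₀.
E = 2k|λ_enc|/r = 2(8.99×10^9)(1.13e-6)/(0.0519) = 3.91e5 N/C.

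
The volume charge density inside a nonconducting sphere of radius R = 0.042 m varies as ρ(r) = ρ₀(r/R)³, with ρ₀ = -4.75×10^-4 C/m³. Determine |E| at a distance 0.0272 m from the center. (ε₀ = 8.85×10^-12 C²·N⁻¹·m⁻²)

|E| = 6.61e4 N/C

Use a concentric Gaussian sphere at r = 0.0272 m (r < R).
Integrate the density: Q_enc = 4π ∫₀^r ρ₀(r'/R)^3 r'² dr' = 4πρ₀ r^6/(6·R³) = -5.438e-9 C.
By Gauss's law, ∮E·dA = E·4πr² = Q_enc/ε₀.
E = |Q_enc|/(4πε₀r²) = (5.438×10^-9)/(4π·8.85×10^-12·(0.0272)²) = 6.61e4 N/C.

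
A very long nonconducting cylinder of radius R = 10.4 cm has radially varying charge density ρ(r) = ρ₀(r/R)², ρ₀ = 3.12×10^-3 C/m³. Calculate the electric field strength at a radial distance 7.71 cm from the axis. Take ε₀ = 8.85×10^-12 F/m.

Coaxial Gaussian cylinder, radius r = 7.71 cm, length L (r < R).
Integrating ρ over the cross-section to radius r: λ_enc = (2πρ₀/R²) ∫₀^r r'^3 dr' = 2πρ₀ r^4/(4·R²) = 1.601×10^-5 C/m.
Gauss's law: E·2πrL = λ_enc L/ε₀.
E = |λ_enc|/(2πε₀r) = (1.601e-5)/(2π·8.85×10^-12·0.0771) = 3.73e6 N/C.

E = 3.73×10^6 V/m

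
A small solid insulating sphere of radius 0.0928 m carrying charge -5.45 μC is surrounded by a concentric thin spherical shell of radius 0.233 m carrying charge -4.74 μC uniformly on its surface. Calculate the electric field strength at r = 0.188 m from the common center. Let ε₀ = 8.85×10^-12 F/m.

Take a concentric spherical Gaussian surface of radius r = 0.188 m (between the bodies, 0.0928 m < r < 0.233 m).
Only the inner charge is enclosed; the outer shell contributes nothing inside itself. Q_enc = -5.45 μC = -5.45×10^-6 C.
Since E is radial and uniform over the Gaussian sphere, Φ = E·4πr² = Q_enc/ε₀.
E = |Q_enc|/(4πε₀r²) = (5.45e-6)/(4π·8.85×10^-12·(0.188)²) = 1.39×10^6 N/C.

1.39e6 V/m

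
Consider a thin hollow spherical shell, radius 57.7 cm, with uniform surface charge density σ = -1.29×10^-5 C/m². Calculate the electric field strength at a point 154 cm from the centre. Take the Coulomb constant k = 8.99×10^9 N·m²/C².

E ≈ 2.05×10^5 V/m

Use a concentric Gaussian sphere at r = 154 cm (r > 57.7 cm).
The entire shell is enclosed: Q_enc = σ·4πR² = (-1.29×10^-5)·4π·(0.577)² = -5.397×10^-5 C.
Applying ∮E·dA = Q_enc/ε₀ with Φ = E(4πr²):
E = k|Q_enc|/r² = (8.99×10^9)(5.397e-5)/(1.54)² = 2.05×10^5 N/C.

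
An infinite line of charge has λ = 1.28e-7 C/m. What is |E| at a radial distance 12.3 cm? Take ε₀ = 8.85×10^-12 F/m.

Take a coaxial cylindrical Gaussian surface of radius r = 12.3 cm and length L.
Q_enc = λL, so λ_enc = 1.28×10^-7 C/m.
By Gauss's law (flux through the curved wall only), E·2πrL = λ_enc L/ε₀.
E = |λ_enc|/(2πε₀r) = (1.28×10^-7)/(2π·8.85×10^-12·0.123) = 1.87×10^4 N/C.

E ≈ 1.87×10^4 N/C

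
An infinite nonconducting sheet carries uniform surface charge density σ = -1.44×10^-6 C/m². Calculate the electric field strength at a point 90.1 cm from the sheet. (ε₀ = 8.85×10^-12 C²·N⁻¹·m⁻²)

8.14×10^4 N/C

Choose a cylindrical pillbox piercing the sheet, end faces (area A) parallel to it.
Flux Φ = 2EA and Q_enc = σA, so 2EA = σA/ε₀ ⇒ E = |σ|/(2ε₀), independent of distance.
E = |σ|/(2ε₀) = (1.44×10^-6)/(2·8.85×10^-12) = 8.14×10^4 N/C.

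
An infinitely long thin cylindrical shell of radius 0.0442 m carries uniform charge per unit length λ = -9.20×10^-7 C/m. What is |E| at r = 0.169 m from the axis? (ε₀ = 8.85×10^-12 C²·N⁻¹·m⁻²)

Coaxial Gaussian cylinder, radius r = 0.169 m, length L (r > 0.0442 m).
The full line charge is enclosed: λ_enc = -9.20e-7 C/m.
Since E is radial and uniform over the curved surface, Φ = E·2πrL = Q_enc/ε₀ = λ_enc L/ε₀.
E = |λ_enc|/(2πε₀r) = (9.20×10^-7)/(2π·8.85×10^-12·0.169) = 9.79e4 N/C.

E = 9.79×10^4 N/C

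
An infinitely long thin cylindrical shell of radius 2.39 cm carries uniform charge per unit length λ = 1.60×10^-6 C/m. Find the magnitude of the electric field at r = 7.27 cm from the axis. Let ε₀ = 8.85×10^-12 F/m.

Take a coaxial cylindrical Gaussian surface of radius r = 7.27 cm and length L (r > 2.39 cm).
The full line charge is enclosed: λ_enc = 1.60×10^-6 C/m.
Gauss's law: E·2πrL = λ_enc L/ε₀.
E = |λ_enc|/(2πε₀r) = (1.60×10^-6)/(2π·8.85×10^-12·0.0727) = 3.96e5 N/C.

E ≈ 3.96e5 N/C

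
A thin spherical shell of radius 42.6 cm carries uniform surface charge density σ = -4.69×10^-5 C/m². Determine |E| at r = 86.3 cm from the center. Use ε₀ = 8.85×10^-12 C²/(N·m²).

Symmetry ⇒ E = E(r) r̂. Gaussian sphere of radius r = 86.3 cm (r > 42.6 cm).
The entire shell is enclosed: Q_enc = σ·4πR² = (-4.69×10^-5)·4π·(0.426)² = -1.07e-4 C.
By Gauss's law, ∮E·dA = E·4πr² = Q_enc/ε₀.
E = |Q_enc|/(4πε₀r²) = (1.07×10^-4)/(4π·8.85×10^-12·(0.863)²) = 1.29×10^6 N/C.

|E| = 1.29×10^6 N/C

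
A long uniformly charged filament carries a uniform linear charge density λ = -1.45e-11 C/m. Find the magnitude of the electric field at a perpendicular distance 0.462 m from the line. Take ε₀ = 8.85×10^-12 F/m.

Choose a coaxial cylinder of radius r = 0.462 m (arbitrary length L) as the Gaussian surface.
Q_enc = λL, so λ_enc = -1.45×10^-11 C/m.
Gauss's law: E·2πrL = λ_enc L/ε₀.
E = |λ_enc|/(2πε₀r) = (1.45×10^-11)/(2π·8.85×10^-12·0.462) = 0.564 N/C.

|E| ≈ 0.564 V/m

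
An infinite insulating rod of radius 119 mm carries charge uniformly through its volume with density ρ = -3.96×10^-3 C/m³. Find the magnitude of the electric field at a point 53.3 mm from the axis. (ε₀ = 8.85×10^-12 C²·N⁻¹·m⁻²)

|E| ≈ 1.19×10^7 V/m

Choose a coaxial cylinder of radius r = 53.3 mm (arbitrary length L) as the Gaussian surface (r < R).
Charge inside radius r per length L is ρ·πr²·L, so λ_enc = ρπr² = -3.534×10^-5 C/m.
By Gauss's law (flux through the curved wall only), E·2πrL = λ_enc L/ε₀.
E = |λ_enc|/(2πε₀r) = (3.534×10^-5)/(2π·8.85×10^-12·0.0533) = 1.19e7 N/C.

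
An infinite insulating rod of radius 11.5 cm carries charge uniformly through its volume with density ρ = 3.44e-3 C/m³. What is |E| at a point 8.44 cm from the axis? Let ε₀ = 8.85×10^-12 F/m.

By cylindrical symmetry E is radial; use a coaxial Gaussian cylinder of radius 8.44 cm and length L (r < R).
Enclosed charge per unit length: λ_enc = ρ·πr² = (3.44×10^-3)π(0.0844)² = 7.698e-5 C/m.
Applying ∮E·dA = Q_enc/ε₀ with the end caps contributing no flux:
E = |λ_enc|/(2πε₀r) = (7.698×10^-5)/(2π·8.85×10^-12·0.0844) = 1.64×10^7 N/C.

|E| ≈ 1.64×10^7 N/C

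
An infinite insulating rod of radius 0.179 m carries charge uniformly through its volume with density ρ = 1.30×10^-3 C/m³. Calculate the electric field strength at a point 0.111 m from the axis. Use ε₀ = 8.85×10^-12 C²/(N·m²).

E ≈ 8.15e6 V/m

Take a coaxial cylindrical Gaussian surface of radius r = 0.111 m and length L (r < R).
Enclosed charge per unit length: λ_enc = ρ·πr² = (1.30×10^-3)π(0.111)² = 5.032×10^-5 C/m.
Since E is radial and uniform over the curved surface, Φ = E·2πrL = Q_enc/ε₀ = λ_enc L/ε₀.
E = |λ_enc|/(2πε₀r) = (5.032e-5)/(2π·8.85×10^-12·0.111) = 8.15×10^6 N/C.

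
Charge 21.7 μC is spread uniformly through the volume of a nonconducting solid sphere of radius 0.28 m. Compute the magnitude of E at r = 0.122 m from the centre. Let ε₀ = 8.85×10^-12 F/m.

|E| ≈ 1.08e6 N/C

By spherical symmetry E is radial; choose a Gaussian sphere of radius r = 0.122 m (r < R).
Only the charge within r is enclosed: Q_enc = Q·(r/R)³ = (21.7 μC)·(0.122 m/0.28 m)³ = 1.795e-6 C.
Since E is radial and uniform over the Gaussian sphere, Φ = E·4πr² = Q_enc/ε₀.
E = |Q_enc|/(4πε₀r²) = (1.795×10^-6)/(4π·8.85×10^-12·(0.122)²) = 1.08e6 N/C.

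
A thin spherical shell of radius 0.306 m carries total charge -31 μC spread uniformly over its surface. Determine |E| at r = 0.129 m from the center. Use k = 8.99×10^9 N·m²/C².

Take a concentric spherical Gaussian surface of radius r = 0.129 m (inside the shell, r < 0.306 m).
No charge lies within this surface, so Q_enc = 0 and Gauss's law gives E·4πr² = 0 ⇒ E = 0.

E = 0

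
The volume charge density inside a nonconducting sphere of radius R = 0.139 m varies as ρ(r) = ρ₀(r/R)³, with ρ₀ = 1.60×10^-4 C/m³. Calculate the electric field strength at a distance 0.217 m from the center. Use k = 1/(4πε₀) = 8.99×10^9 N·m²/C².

|E| ≈ 1.72×10^5 N/C

By spherical symmetry E is radial; choose a Gaussian sphere of radius r = 0.217 m (r > R, all charge enclosed).
Q_enc = 4π ∫₀^R ρ₀(r'/R)^3 r'² dr' = 4πρ₀R³/6 = 9.00e-7 C.
Since E is radial and uniform over the Gaussian sphere, Φ = E·4πr² = Q_enc/ε₀.
E = k|Q_enc|/r² = (8.99×10^9)(9.00×10^-7)/(0.217)² = 1.72×10^5 N/C.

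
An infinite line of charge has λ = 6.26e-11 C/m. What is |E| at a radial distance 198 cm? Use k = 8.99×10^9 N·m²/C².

By cylindrical symmetry E is radial; use a coaxial Gaussian cylinder of radius 198 cm and length L.
Q_enc = λL, so λ_enc = 6.26×10^-11 C/m.
Since E is radial and uniform over the curved surface, Φ = E·2πrL = Q_enc/ε₀ = λ_enc L/ε₀.
E = 2k|λ_enc|/r = 2(8.99×10^9)(6.26×10^-11)/(1.98) = 0.568 N/C.

0.568 N/C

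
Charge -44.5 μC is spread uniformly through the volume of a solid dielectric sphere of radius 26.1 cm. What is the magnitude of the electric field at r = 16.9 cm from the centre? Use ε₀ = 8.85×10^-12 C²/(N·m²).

E ≈ 3.80×10^6 N/C

Take a concentric spherical Gaussian surface of radius r = 16.9 cm (r < R).
Only the charge within r is enclosed: Q_enc = Q·(r/R)³ = (-44.5 μC)·(16.9 cm/26.1 cm)³ = -1.208e-5 C.
Gauss's law: E·4πr² = Q_enc/ε₀.
E = |Q_enc|/(4πε₀r²) = (1.208×10^-5)/(4π·8.85×10^-12·(0.169)²) = 3.80×10^6 N/C.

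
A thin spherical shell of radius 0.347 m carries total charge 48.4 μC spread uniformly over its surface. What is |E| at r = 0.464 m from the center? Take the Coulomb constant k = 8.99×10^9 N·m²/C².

Use a concentric Gaussian sphere at r = 0.464 m (r > 0.347 m).
The entire shell is enclosed: Q_enc = 4.84e-5 C.
Gauss's law: E·4πr² = Q_enc/ε₀.
E = k|Q_enc|/r² = (8.99×10^9)(4.84×10^-5)/(0.464)² = 2.02e6 N/C.

E = 2.02×10^6 N/C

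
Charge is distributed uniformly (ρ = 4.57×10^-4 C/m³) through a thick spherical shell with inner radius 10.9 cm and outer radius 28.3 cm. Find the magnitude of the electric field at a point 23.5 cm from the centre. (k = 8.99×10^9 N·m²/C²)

Symmetry ⇒ E = E(r) r̂. Gaussian sphere of radius r = 23.5 cm (within the shell material, 10.9 cm < r < 28.3 cm).
Enclosed charge is the volume from a to r: Q_enc = (4π/3)ρ(r³ − a³) = 2.236e-5 C.
Since E is radial and uniform over the Gaussian sphere, Φ = E·4πr² = Q_enc/ε₀.
E = k|Q_enc|/r² = (8.99×10^9)(2.236×10^-5)/(0.235)² = 3.64×10^6 N/C.

|E| ≈ 3.64e6 N/C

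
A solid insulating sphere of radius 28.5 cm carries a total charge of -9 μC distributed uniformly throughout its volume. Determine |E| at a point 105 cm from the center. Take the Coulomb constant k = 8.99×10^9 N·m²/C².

E = 7.34e4 V/m

Symmetry ⇒ E = E(r) r̂. Gaussian sphere of radius r = 105 cm (r > R, so the entire charge is enclosed).
Q_enc = -9 μC = -9.00×10^-6 C.
Since E is radial and uniform over the Gaussian sphere, Φ = E·4πr² = Q_enc/ε₀.
E = k|Q_enc|/r² = (8.99×10^9)(9.00×10^-6)/(1.05)² = 7.34×10^4 N/C.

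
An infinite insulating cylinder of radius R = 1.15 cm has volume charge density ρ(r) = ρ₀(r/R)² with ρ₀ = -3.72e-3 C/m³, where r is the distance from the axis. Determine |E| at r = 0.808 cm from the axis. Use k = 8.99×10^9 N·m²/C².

E = 4.19×10^5 N/C

By cylindrical symmetry E is radial; use a coaxial Gaussian cylinder of radius 0.808 cm and length L (r < R).
Integrating ρ over the cross-section to radius r: λ_enc = (2πρ₀/R²) ∫₀^r r'^3 dr' = 2πρ₀ r^4/(4·R²) = -1.883e-7 C/m.
Gauss's law: E·2πrL = λ_enc L/ε₀.
E = 2k|λ_enc|/r = 2(8.99×10^9)(1.883×10^-7)/(0.00808) = 4.19e5 N/C.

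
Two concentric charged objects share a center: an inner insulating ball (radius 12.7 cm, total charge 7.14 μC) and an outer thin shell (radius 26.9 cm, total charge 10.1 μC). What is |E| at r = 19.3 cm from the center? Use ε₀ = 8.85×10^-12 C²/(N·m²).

E ≈ 1.72×10^6 V/m

By spherical symmetry E is radial; choose a Gaussian sphere of radius r = 19.3 cm (between the bodies, 12.7 cm < r < 26.9 cm).
Only the inner charge is enclosed; the outer shell contributes nothing inside itself. Q_enc = 7.14 μC = 7.14×10^-6 C.
Applying ∮E·dA = Q_enc/ε₀ with Φ = E(4πr²):
E = |Q_enc|/(4πε₀r²) = (7.14e-6)/(4π·8.85×10^-12·(0.193)²) = 1.72×10^6 N/C.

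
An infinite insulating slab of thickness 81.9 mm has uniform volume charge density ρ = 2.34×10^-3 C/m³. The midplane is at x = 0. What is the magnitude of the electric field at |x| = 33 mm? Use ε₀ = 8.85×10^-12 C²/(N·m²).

8.73×10^6 V/m

By symmetry E is perpendicular to the slab. A Gaussian pillbox from −33 mm to +33 mm (face area A) lies entirely within the slab.
Q_enc = ρ·(2x)·A and flux = 2EA, so 2EA = 2ρxA/ε₀ ⇒ E = |ρ|x/ε₀.
E = (2.34×10^-3)(0.033)/(8.85×10^-12) = 8.73×10^6 N/C.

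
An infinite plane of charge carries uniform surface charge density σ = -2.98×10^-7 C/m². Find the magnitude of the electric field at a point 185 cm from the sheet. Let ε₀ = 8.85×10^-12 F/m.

By planar symmetry E is perpendicular to the sheet and uniform; use a Gaussian pillbox with flat faces of area A on each side of the sheet.
Flux Φ = 2EA and Q_enc = σA, so 2EA = σA/ε₀ ⇒ E = |σ|/(2ε₀), independent of distance.
E = |σ|/(2ε₀) = (2.98×10^-7)/(2·8.85×10^-12) = 1.68e4 N/C.

1.68×10^4 V/m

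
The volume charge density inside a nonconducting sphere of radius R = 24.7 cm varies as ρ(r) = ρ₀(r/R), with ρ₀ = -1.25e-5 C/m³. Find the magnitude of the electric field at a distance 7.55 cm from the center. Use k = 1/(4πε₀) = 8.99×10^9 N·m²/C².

|E| ≈ 8.15×10^3 V/m

Symmetry ⇒ E = E(r) r̂. Gaussian sphere of radius r = 7.55 cm (r < R).
Integrate the density: Q_enc = 4π ∫₀^r ρ₀(r'/R)^1 r'² dr' = 4πρ₀ r^4/(4·R) = -5.166e-9 C.
By Gauss's law, ∮E·dA = E·4πr² = Q_enc/ε₀.
E = k|Q_enc|/r² = (8.99×10^9)(5.166×10^-9)/(0.0755)² = 8.15×10^3 N/C.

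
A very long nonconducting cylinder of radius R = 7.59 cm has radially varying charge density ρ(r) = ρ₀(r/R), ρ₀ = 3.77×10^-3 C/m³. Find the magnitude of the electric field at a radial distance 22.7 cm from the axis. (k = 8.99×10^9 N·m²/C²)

Coaxial Gaussian cylinder, radius r = 22.7 cm, length L (r > R, full charge per length enclosed).
λ_enc = 2π ∫₀^R ρ₀(r'/R)^1 r' dr' = 2πρ₀R²/3 = 4.549×10^-5 C/m.
Since E is radial and uniform over the curved surface, Φ = E·2πrL = Q_enc/ε₀ = λ_enc L/ε₀.
E = 2k|λ_enc|/r = 2(8.99×10^9)(4.549×10^-5)/(0.227) = 3.60×10^6 N/C.

E ≈ 3.60e6 V/m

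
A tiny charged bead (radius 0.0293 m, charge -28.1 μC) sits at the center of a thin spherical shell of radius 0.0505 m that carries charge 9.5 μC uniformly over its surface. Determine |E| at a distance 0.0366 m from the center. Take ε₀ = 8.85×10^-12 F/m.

|E| ≈ 1.89e8 N/C

Symmetry ⇒ E = E(r) r̂. Gaussian sphere of radius r = 0.0366 m (between the bodies, 0.0293 m < r < 0.0505 m).
The shell at 0.0505 m lies outside the Gaussian surface, so Q_enc = -28.1 μC = -2.81×10^-5 C.
Gauss's law: E·4πr² = Q_enc/ε₀.
E = |Q_enc|/(4πε₀r²) = (2.81e-5)/(4π·8.85×10^-12·(0.0366)²) = 1.89×10^8 N/C.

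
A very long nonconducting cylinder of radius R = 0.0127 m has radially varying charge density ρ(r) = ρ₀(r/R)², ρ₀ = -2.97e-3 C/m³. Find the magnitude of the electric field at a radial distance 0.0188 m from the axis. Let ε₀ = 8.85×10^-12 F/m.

By cylindrical symmetry E is radial; use a coaxial Gaussian cylinder of radius 0.0188 m and length L (r > R, full charge per length enclosed).
λ_enc = 2π ∫₀^R ρ₀(r'/R)^2 r' dr' = 2πρ₀R²/4 = -7.525×10^-7 C/m.
Gauss's law: E·2πrL = λ_enc L/ε₀.
E = |λ_enc|/(2πε₀r) = (7.525×10^-7)/(2π·8.85×10^-12·0.0188) = 7.20×10^5 N/C.

E ≈ 7.20e5 N/C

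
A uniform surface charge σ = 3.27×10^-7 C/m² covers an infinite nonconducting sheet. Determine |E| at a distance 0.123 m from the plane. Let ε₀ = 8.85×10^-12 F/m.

|E| = 1.85e4 N/C

By planar symmetry E is perpendicular to the sheet and uniform; use a Gaussian pillbox with flat faces of area A on each side of the sheet.
Only the two end caps contribute flux: Φ = 2EA. With Q_enc = σA, Gauss's law gives E = |σ|/(2ε₀).
E = |σ|/(2ε₀) = (3.27e-7)/(2·8.85×10^-12) = 1.85×10^4 N/C.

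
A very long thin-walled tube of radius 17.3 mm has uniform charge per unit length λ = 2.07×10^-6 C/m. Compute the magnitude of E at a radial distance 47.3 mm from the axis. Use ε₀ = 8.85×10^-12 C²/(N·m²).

Take a coaxial cylindrical Gaussian surface of radius r = 47.3 mm and length L (r > 17.3 mm).
The full line charge is enclosed: λ_enc = 2.07e-6 C/m.
Since E is radial and uniform over the curved surface, Φ = E·2πrL = Q_enc/ε₀ = λ_enc L/ε₀.
E = |λ_enc|/(2πε₀r) = (2.07e-6)/(2π·8.85×10^-12·0.0473) = 7.87×10^5 N/C.

7.87×10^5 V/m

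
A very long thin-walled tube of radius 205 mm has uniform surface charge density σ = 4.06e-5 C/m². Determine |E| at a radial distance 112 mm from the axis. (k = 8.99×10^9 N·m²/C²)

Choose a coaxial cylinder of radius r = 112 mm (arbitrary length L) as the Gaussian surface (r < 205 mm, inside the shell).
All the surface charge lies outside this cylinder: Q_enc = 0, hence E = 0.

E = 0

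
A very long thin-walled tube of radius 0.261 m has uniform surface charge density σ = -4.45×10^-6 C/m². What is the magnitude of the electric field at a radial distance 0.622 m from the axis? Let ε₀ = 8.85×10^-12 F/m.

|E| ≈ 2.11×10^5 N/C

Take a coaxial cylindrical Gaussian surface of radius r = 0.622 m and length L (r > 0.261 m).
The whole shell is enclosed: λ_enc = σ·2πR = (-4.45e-6)·2π·(0.261) = -7.298×10^-6 C/m.
Gauss's law: E·2πrL = λ_enc L/ε₀.
E = |λ_enc|/(2πε₀r) = (7.298×10^-6)/(2π·8.85×10^-12·0.622) = 2.11e5 N/C.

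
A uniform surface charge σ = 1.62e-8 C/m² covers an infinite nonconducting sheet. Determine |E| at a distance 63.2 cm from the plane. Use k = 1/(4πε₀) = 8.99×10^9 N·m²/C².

|E| = 915 V/m

Choose a cylindrical pillbox piercing the sheet, end faces (area A) parallel to it.
Flux Φ = 2EA and Q_enc = σA, so 2EA = σA/ε₀ ⇒ E = |σ|/(2ε₀), independent of distance.
E = 2πk|σ| = 2π(8.99×10^9)(1.62×10^-8) = 915 N/C.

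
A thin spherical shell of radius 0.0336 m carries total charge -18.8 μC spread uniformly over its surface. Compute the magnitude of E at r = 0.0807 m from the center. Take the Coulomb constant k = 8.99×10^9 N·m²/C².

|E| = 2.60×10^7 V/m

By spherical symmetry E is radial; choose a Gaussian sphere of radius r = 0.0807 m (r > 0.0336 m).
The entire shell is enclosed: Q_enc = -1.88e-5 C.
Since E is radial and uniform over the Gaussian sphere, Φ = E·4πr² = Q_enc/ε₀.
E = k|Q_enc|/r² = (8.99×10^9)(1.88×10^-5)/(0.0807)² = 2.60e7 N/C.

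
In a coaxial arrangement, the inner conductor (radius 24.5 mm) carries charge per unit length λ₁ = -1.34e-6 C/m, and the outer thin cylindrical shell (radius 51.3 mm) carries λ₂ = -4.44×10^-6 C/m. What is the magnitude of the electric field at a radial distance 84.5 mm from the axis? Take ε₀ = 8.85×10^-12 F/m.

Take a coaxial cylindrical Gaussian surface of radius r = 84.5 mm and length L (r > 51.3 mm, enclosing both).
λ_enc = λ₁ + λ₂ = (-1.34×10^-6) + (-4.44e-6) = -5.78×10^-6 C/m.
Applying ∮E·dA = Q_enc/ε₀ with the end caps contributing no flux:
E = |λ_enc|/(2πε₀r) = (5.78×10^-6)/(2π·8.85×10^-12·0.0845) = 1.23×10^6 N/C.

E = 1.23e6 N/C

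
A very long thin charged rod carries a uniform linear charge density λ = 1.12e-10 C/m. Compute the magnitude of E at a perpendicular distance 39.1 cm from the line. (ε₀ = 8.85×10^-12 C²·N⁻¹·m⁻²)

Take a coaxial cylindrical Gaussian surface of radius r = 39.1 cm and length L.
Q_enc = λL, so λ_enc = 1.12×10^-10 C/m.
Applying ∮E·dA = Q_enc/ε₀ with the end caps contributing no flux:
E = |λ_enc|/(2πε₀r) = (1.12×10^-10)/(2π·8.85×10^-12·0.391) = 5.15 N/C.

E = 5.15 N/C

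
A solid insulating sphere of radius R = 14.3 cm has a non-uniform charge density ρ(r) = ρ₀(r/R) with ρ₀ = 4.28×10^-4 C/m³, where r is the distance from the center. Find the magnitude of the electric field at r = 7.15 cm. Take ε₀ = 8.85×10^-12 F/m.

|E| ≈ 4.32×10^5 N/C

Symmetry ⇒ E = E(r) r̂. Gaussian sphere of radius r = 7.15 cm (r < R).
Q_enc = ∫₀^r ρ(r')·4πr'² dr' = (4πρ₀/R) ∫₀^r r'^3 dr' = 4πρ₀ r^4/(4·R) = 2.457×10^-7 C.
Since E is radial and uniform over the Gaussian sphere, Φ = E·4πr² = Q_enc/ε₀.
E = |Q_enc|/(4πε₀r²) = (2.457×10^-7)/(4π·8.85×10^-12·(0.0715)²) = 4.32e5 N/C.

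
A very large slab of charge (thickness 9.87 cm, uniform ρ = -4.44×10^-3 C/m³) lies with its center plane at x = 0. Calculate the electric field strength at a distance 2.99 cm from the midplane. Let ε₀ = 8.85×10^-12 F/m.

By symmetry E is perpendicular to the slab. A Gaussian pillbox from −2.99 cm to +2.99 cm (face area A) lies entirely within the slab.
Q_enc = ρ·(2x)·A and flux = 2EA, so 2EA = 2ρxA/ε₀ ⇒ E = |ρ|x/ε₀.
E = (4.44e-3)(0.0299)/(8.85×10^-12) = 1.50×10^7 N/C.

|E| ≈ 1.50×10^7 N/C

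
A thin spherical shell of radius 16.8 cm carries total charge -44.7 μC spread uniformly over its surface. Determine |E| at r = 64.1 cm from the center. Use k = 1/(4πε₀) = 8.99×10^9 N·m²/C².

E ≈ 9.78e5 N/C

By spherical symmetry E is radial; choose a Gaussian sphere of radius r = 64.1 cm (r > 16.8 cm).
The entire shell is enclosed: Q_enc = -4.47×10^-5 C.
Gauss's law: E·4πr² = Q_enc/ε₀.
E = k|Q_enc|/r² = (8.99×10^9)(4.47e-5)/(0.641)² = 9.78×10^5 N/C.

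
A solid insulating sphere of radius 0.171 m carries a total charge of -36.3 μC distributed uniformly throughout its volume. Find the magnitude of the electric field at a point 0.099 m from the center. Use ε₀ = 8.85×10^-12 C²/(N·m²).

Use a concentric Gaussian sphere at r = 0.099 m (r < R).
For a uniform sphere the enclosed fraction is (r/R)³, so Q_enc = (-36.3 μC)(0.099/0.171)³ = -7.044×10^-6 C.
Applying ∮E·dA = Q_enc/ε₀ with Φ = E(4πr²):
E = |Q_enc|/(4πε₀r²) = (7.044×10^-6)/(4π·8.85×10^-12·(0.099)²) = 6.46e6 N/C.

E = 6.46e6 N/C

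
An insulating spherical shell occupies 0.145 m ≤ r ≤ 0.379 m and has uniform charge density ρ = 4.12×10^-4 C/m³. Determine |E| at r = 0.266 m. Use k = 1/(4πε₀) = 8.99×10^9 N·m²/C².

E ≈ 3.46×10^6 N/C

By spherical symmetry E is radial; choose a Gaussian sphere of radius r = 0.266 m (within the shell material, 0.145 m < r < 0.379 m).
Only the shell between 0.145 m and r is enclosed: Q_enc = ρ·(4π/3)(r³ − a³) = (4.12×10^-4)·(4π/3)·((0.266)³ − (0.145)³) = 2.722e-5 C.
By Gauss's law, ∮E·dA = E·4πr² = Q_enc/ε₀.
E = k|Q_enc|/r² = (8.99×10^9)(2.722×10^-5)/(0.266)² = 3.46×10^6 N/C.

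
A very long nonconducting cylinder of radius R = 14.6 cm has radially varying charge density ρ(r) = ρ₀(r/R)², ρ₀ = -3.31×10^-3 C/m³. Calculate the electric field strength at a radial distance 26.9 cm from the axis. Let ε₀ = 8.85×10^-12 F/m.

E ≈ 7.41×10^6 V/m

Choose a coaxial cylinder of radius r = 26.9 cm (arbitrary length L) as the Gaussian surface (r > R, full charge per length enclosed).
λ_enc = 2π ∫₀^R ρ₀(r'/R)^2 r' dr' = 2πρ₀R²/4 = -1.108×10^-4 C/m.
By Gauss's law (flux through the curved wall only), E·2πrL = λ_enc L/ε₀.
E = |λ_enc|/(2πε₀r) = (1.108e-4)/(2π·8.85×10^-12·0.269) = 7.41×10^6 N/C.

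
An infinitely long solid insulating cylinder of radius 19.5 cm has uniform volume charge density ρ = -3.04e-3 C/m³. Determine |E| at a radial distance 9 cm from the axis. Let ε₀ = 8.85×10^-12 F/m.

Take a coaxial cylindrical Gaussian surface of radius r = 9 cm and length L (r < R).
Charge inside radius r per length L is ρ·πr²·L, so λ_enc = ρπr² = -7.736e-5 C/m.
Gauss's law: E·2πrL = λ_enc L/ε₀.
E = |λ_enc|/(2πε₀r) = (7.736×10^-5)/(2π·8.85×10^-12·0.09) = 1.55×10^7 N/C.

E = 1.55e7 N/C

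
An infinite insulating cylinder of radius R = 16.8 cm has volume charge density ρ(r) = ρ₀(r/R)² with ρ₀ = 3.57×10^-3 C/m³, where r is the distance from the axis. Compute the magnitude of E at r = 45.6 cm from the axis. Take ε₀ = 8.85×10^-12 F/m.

E = 6.24×10^6 N/C

Take a coaxial cylindrical Gaussian surface of radius r = 45.6 cm and length L (r > R, full charge per length enclosed).
λ_enc = 2π ∫₀^R ρ₀(r'/R)^2 r' dr' = 2πρ₀R²/4 = 1.583×10^-4 C/m.
By Gauss's law (flux through the curved wall only), E·2πrL = λ_enc L/ε₀.
E = |λ_enc|/(2πε₀r) = (1.583×10^-4)/(2π·8.85×10^-12·0.456) = 6.24e6 N/C.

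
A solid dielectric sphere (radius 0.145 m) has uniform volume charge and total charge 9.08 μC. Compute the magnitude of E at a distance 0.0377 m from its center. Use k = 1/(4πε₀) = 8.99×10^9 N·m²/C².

|E| = 1.01×10^6 N/C

Symmetry ⇒ E = E(r) r̂. Gaussian sphere of radius r = 0.0377 m (r < R).
For a uniform sphere the enclosed fraction is (r/R)³, so Q_enc = (9.08 μC)(0.0377/0.145)³ = 1.596×10^-7 C.
Applying ∮E·dA = Q_enc/ε₀ with Φ = E(4πr²):
E = k|Q_enc|/r² = (8.99×10^9)(1.596×10^-7)/(0.0377)² = 1.01×10^6 N/C.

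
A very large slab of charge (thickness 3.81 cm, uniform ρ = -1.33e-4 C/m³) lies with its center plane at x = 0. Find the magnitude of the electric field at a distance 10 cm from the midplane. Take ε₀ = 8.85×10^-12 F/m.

The point |x| = 10 cm lies outside the slab (half-thickness 0.01905 m). A symmetric pillbox spanning the full slab encloses Q_enc = ρ·d·A.
Flux = 2EA ⇒ E = |ρ|d/(2ε₀), independent of distance outside.
E = (1.33×10^-4)(0.0381)/(2·8.85×10^-12) = 2.86×10^5 N/C.

|E| = 2.86×10^5 N/C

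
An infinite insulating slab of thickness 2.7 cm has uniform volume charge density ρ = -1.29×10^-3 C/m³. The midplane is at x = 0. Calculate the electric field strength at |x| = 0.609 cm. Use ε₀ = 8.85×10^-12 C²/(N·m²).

By symmetry E is perpendicular to the slab. A Gaussian pillbox from −0.609 cm to +0.609 cm (face area A) lies entirely within the slab.
Q_enc = ρ·(2x)·A and flux = 2EA, so 2EA = 2ρxA/ε₀ ⇒ E = |ρ|x/ε₀.
E = (1.29×10^-3)(0.00609)/(8.85×10^-12) = 8.88×10^5 N/C.

|E| ≈ 8.88×10^5 N/C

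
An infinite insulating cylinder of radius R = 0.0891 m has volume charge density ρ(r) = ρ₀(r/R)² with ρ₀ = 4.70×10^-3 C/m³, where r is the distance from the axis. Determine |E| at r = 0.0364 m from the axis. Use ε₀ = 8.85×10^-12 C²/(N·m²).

|E| = 8.07×10^5 N/C

Take a coaxial cylindrical Gaussian surface of radius r = 0.0364 m and length L (r < R).
Integrating ρ over the cross-section to radius r: λ_enc = (2πρ₀/R²) ∫₀^r r'^3 dr' = 2πρ₀ r^4/(4·R²) = 1.633×10^-6 C/m.
By Gauss's law (flux through the curved wall only), E·2πrL = λ_enc L/ε₀.
E = |λ_enc|/(2πε₀r) = (1.633×10^-6)/(2π·8.85×10^-12·0.0364) = 8.07e5 N/C.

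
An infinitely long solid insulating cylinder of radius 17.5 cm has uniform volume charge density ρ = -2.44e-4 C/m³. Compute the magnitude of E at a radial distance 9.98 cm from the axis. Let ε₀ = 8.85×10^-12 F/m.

Coaxial Gaussian cylinder, radius r = 9.98 cm, length L (r < R).
Enclosed charge per unit length: λ_enc = ρ·πr² = (-2.44e-4)π(0.0998)² = -7.635×10^-6 C/m.
Applying ∮E·dA = Q_enc/ε₀ with the end caps contributing no flux:
E = |λ_enc|/(2πε₀r) = (7.635×10^-6)/(2π·8.85×10^-12·0.0998) = 1.38×10^6 N/C.

E = 1.38×10^6 N/C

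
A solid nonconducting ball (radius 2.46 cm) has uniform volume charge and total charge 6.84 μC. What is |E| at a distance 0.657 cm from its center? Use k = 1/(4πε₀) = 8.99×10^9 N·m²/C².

Use a concentric Gaussian sphere at r = 0.657 cm (r < R).
For a uniform sphere the enclosed fraction is (r/R)³, so Q_enc = (6.84 μC)(0.00657/0.0246)³ = 1.303×10^-7 C.
Since E is radial and uniform over the Gaussian sphere, Φ = E·4πr² = Q_enc/ε₀.
E = k|Q_enc|/r² = (8.99×10^9)(1.303×10^-7)/(0.00657)² = 2.71×10^7 N/C.

|E| = 2.71×10^7 N/C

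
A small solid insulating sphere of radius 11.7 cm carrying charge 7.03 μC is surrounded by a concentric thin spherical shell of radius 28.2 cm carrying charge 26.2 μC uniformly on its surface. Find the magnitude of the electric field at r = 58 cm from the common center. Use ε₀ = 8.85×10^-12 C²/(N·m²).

By spherical symmetry E is radial; choose a Gaussian sphere of radius r = 58 cm (r > 28.2 cm, enclosing both).
Q_enc = (7.03 μC) + (26.2 μC) = 3.323×10^-5 C.
Applying ∮E·dA = Q_enc/ε₀ with Φ = E(4πr²):
E = |Q_enc|/(4πε₀r²) = (3.323×10^-5)/(4π·8.85×10^-12·(0.58)²) = 8.88×10^5 N/C.

E ≈ 8.88e5 N/C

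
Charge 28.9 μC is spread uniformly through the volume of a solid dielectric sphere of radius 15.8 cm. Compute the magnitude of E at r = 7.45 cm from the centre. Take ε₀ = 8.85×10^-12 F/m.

E = 4.91×10^6 N/C

Take a concentric spherical Gaussian surface of radius r = 7.45 cm (r < R).
For a uniform sphere the enclosed fraction is (r/R)³, so Q_enc = (28.9 μC)(0.0745/0.158)³ = 3.03×10^-6 C.
Applying ∮E·dA = Q_enc/ε₀ with Φ = E(4πr²):
E = |Q_enc|/(4πε₀r²) = (3.03×10^-6)/(4π·8.85×10^-12·(0.0745)²) = 4.91×10^6 N/C.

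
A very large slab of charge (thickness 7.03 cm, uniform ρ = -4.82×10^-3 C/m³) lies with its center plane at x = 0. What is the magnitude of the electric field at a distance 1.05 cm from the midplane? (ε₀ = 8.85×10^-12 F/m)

E = 5.72×10^6 N/C

By symmetry E is perpendicular to the slab. A Gaussian pillbox from −1.05 cm to +1.05 cm (face area A) lies entirely within the slab.
Q_enc = ρ·(2x)·A and flux = 2EA, so 2EA = 2ρxA/ε₀ ⇒ E = |ρ|x/ε₀.
E = (4.82×10^-3)(0.0105)/(8.85×10^-12) = 5.72×10^6 N/C.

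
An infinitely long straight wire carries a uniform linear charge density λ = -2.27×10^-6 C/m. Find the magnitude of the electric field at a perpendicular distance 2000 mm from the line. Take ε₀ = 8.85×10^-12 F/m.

2.04×10^4 V/m

By cylindrical symmetry E is radial; use a coaxial Gaussian cylinder of radius 2000 mm and length L.
Q_enc = λL, so λ_enc = -2.27e-6 C/m.
Applying ∮E·dA = Q_enc/ε₀ with the end caps contributing no flux:
E = |λ_enc|/(2πε₀r) = (2.27e-6)/(2π·8.85×10^-12·2) = 2.04e4 N/C.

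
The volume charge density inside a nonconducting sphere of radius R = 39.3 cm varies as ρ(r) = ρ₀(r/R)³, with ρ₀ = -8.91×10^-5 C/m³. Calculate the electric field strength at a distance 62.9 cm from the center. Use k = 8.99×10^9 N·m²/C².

Use a concentric Gaussian sphere at r = 62.9 cm (r > R, all charge enclosed).
Q_enc = 4π ∫₀^R ρ₀(r'/R)^3 r'² dr' = 4πρ₀R³/6 = -1.133×10^-5 C.
Applying ∮E·dA = Q_enc/ε₀ with Φ = E(4πr²):
E = k|Q_enc|/r² = (8.99×10^9)(1.133e-5)/(0.629)² = 2.57e5 N/C.

|E| ≈ 2.57×10^5 N/C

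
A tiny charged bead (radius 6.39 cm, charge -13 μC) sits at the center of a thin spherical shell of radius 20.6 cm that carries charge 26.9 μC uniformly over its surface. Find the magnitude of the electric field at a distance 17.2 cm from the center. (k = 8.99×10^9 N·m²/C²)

Symmetry ⇒ E = E(r) r̂. Gaussian sphere of radius r = 17.2 cm (between the bodies, 6.39 cm < r < 20.6 cm).
The shell at 20.6 cm lies outside the Gaussian surface, so Q_enc = -13 μC = -1.30e-5 C.
Since E is radial and uniform over the Gaussian sphere, Φ = E·4πr² = Q_enc/ε₀.
E = k|Q_enc|/r² = (8.99×10^9)(1.30×10^-5)/(0.172)² = 3.95e6 N/C.

E ≈ 3.95e6 V/m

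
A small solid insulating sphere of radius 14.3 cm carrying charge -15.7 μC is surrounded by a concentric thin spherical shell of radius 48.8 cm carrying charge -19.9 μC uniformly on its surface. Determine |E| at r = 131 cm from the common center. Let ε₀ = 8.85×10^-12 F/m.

By spherical symmetry E is radial; choose a Gaussian sphere of radius r = 131 cm (r > 48.8 cm, enclosing both).
Q_enc = (-15.7 μC) + (-19.9 μC) = -3.56×10^-5 C.
Gauss's law: E·4πr² = Q_enc/ε₀.
E = |Q_enc|/(4πε₀r²) = (3.56×10^-5)/(4π·8.85×10^-12·(1.31)²) = 1.87×10^5 N/C.

1.87×10^5 N/C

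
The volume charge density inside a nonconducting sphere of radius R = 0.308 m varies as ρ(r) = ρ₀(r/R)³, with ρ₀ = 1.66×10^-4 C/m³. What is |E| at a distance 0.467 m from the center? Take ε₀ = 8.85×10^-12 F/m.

Take a concentric spherical Gaussian surface of radius r = 0.467 m (r > R, all charge enclosed).
Q_enc = 4π ∫₀^R ρ₀(r'/R)^3 r'² dr' = 4πρ₀R³/6 = 1.016×10^-5 C.
By Gauss's law, ∮E·dA = E·4πr² = Q_enc/ε₀.
E = |Q_enc|/(4πε₀r²) = (1.016×10^-5)/(4π·8.85×10^-12·(0.467)²) = 4.19×10^5 N/C.

|E| = 4.19e5 N/C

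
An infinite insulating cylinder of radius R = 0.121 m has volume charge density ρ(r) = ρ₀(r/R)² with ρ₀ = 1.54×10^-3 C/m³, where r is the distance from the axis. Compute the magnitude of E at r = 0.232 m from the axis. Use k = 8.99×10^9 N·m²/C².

E ≈ 2.74e6 N/C

By cylindrical symmetry E is radial; use a coaxial Gaussian cylinder of radius 0.232 m and length L (r > R, full charge per length enclosed).
λ_enc = 2π ∫₀^R ρ₀(r'/R)^2 r' dr' = 2πρ₀R²/4 = 3.542×10^-5 C/m.
By Gauss's law (flux through the curved wall only), E·2πrL = λ_enc L/ε₀.
E = 2k|λ_enc|/r = 2(8.99×10^9)(3.542×10^-5)/(0.232) = 2.74×10^6 N/C.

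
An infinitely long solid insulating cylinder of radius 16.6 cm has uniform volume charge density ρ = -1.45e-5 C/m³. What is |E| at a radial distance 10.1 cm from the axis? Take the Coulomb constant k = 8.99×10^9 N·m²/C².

|E| = 8.27e4 N/C

Coaxial Gaussian cylinder, radius r = 10.1 cm, length L (r < R).
Enclosed charge per unit length: λ_enc = ρ·πr² = (-1.45e-5)π(0.101)² = -4.647×10^-7 C/m.
Gauss's law: E·2πrL = λ_enc L/ε₀.
E = 2k|λ_enc|/r = 2(8.99×10^9)(4.647×10^-7)/(0.101) = 8.27e4 N/C.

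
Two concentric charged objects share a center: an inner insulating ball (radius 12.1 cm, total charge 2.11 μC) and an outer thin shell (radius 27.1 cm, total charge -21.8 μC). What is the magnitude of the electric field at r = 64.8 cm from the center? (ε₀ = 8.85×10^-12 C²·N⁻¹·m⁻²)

4.22×10^5 N/C

By spherical symmetry E is radial; choose a Gaussian sphere of radius r = 64.8 cm (r > 27.1 cm, enclosing both).
Q_enc = (2.11 μC) + (-21.8 μC) = -1.969×10^-5 C.
Gauss's law: E·4πr² = Q_enc/ε₀.
E = |Q_enc|/(4πε₀r²) = (1.969e-5)/(4π·8.85×10^-12·(0.648)²) = 4.22×10^5 N/C.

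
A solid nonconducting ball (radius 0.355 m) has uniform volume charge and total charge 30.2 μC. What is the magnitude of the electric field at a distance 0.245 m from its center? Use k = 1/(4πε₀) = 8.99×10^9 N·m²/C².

E = 1.49×10^6 N/C

Take a concentric spherical Gaussian surface of radius r = 0.245 m (r < R).
Only the charge within r is enclosed: Q_enc = Q·(r/R)³ = (30.2 μC)·(0.245 m/0.355 m)³ = 9.927×10^-6 C.
Since E is radial and uniform over the Gaussian sphere, Φ = E·4πr² = Q_enc/ε₀.
E = k|Q_enc|/r² = (8.99×10^9)(9.927×10^-6)/(0.245)² = 1.49e6 N/C.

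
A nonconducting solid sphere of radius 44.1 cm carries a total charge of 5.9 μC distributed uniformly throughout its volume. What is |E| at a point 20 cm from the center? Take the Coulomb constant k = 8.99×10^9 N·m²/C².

By spherical symmetry E is radial; choose a Gaussian sphere of radius r = 20 cm (r < R).
For a uniform sphere the enclosed fraction is (r/R)³, so Q_enc = (5.9 μC)(0.2/0.441)³ = 5.503×10^-7 C.
Applying ∮E·dA = Q_enc/ε₀ with Φ = E(4πr²):
E = k|Q_enc|/r² = (8.99×10^9)(5.503e-7)/(0.2)² = 1.24×10^5 N/C.

|E| = 1.24×10^5 N/C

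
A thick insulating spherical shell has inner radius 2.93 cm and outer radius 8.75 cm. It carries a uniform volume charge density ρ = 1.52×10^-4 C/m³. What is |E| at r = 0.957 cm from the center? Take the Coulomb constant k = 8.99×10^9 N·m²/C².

Use a concentric Gaussian sphere at r = 0.957 cm (r < 2.93 cm, inside the empty cavity).
No charge is enclosed, so by Gauss's law E·4πr² = 0 ⇒ E = 0.

E = 0 (no enclosed charge)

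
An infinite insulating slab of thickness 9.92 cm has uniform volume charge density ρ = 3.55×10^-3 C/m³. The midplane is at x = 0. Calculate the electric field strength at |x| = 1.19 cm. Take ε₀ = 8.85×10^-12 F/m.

By symmetry E is perpendicular to the slab. A Gaussian pillbox from −1.19 cm to +1.19 cm (face area A) lies entirely within the slab.
Q_enc = ρ·(2x)·A and flux = 2EA, so 2EA = 2ρxA/ε₀ ⇒ E = |ρ|x/ε₀.
E = (3.55×10^-3)(0.0119)/(8.85×10^-12) = 4.77×10^6 N/C.

|E| ≈ 4.77×10^6 V/m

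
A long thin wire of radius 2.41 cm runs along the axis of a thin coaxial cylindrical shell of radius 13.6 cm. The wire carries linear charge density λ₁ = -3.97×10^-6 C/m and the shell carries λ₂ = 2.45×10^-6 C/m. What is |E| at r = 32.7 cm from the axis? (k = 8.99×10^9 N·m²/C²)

|E| = 8.36×10^4 N/C

Coaxial Gaussian cylinder, radius r = 32.7 cm, length L (r > 13.6 cm, enclosing both).
λ_enc = λ₁ + λ₂ = (-3.97e-6) + (2.45×10^-6) = -1.52×10^-6 C/m.
Applying ∮E·dA = Q_enc/ε₀ with the end caps contributing no flux:
E = 2k|λ_enc|/r = 2(8.99×10^9)(1.52×10^-6)/(0.327) = 8.36×10^4 N/C.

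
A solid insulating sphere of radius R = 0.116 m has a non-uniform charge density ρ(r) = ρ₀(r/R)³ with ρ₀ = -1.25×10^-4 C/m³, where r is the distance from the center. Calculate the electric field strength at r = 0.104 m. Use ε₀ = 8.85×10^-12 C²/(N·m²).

Symmetry ⇒ E = E(r) r̂. Gaussian sphere of radius r = 0.104 m (r < R).
Integrate the density: Q_enc = 4π ∫₀^r ρ₀(r'/R)^3 r'² dr' = 4πρ₀ r^6/(6·R³) = -2.122×10^-7 C.
Gauss's law: E·4πr² = Q_enc/ε₀.
E = |Q_enc|/(4πε₀r²) = (2.122e-7)/(4π·8.85×10^-12·(0.104)²) = 1.76×10^5 N/C.

|E| = 1.76×10^5 V/m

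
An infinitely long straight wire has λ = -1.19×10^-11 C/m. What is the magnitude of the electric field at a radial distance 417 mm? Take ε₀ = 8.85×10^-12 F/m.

E ≈ 0.513 V/m

Coaxial Gaussian cylinder, radius r = 417 mm, length L.
Q_enc = λL, so λ_enc = -1.19e-11 C/m.
Applying ∮E·dA = Q_enc/ε₀ with the end caps contributing no flux:
E = |λ_enc|/(2πε₀r) = (1.19e-11)/(2π·8.85×10^-12·0.417) = 0.513 N/C.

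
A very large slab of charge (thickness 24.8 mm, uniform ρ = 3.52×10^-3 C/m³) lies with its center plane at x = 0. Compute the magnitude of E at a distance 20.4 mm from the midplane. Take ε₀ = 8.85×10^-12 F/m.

|E| = 4.93e6 V/m

The point |x| = 20.4 mm lies outside the slab (half-thickness 0.0124 m). A symmetric pillbox spanning the full slab encloses Q_enc = ρ·d·A.
Flux = 2EA ⇒ E = |ρ|d/(2ε₀), independent of distance outside.
E = (3.52×10^-3)(0.0248)/(2·8.85×10^-12) = 4.93×10^6 N/C.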